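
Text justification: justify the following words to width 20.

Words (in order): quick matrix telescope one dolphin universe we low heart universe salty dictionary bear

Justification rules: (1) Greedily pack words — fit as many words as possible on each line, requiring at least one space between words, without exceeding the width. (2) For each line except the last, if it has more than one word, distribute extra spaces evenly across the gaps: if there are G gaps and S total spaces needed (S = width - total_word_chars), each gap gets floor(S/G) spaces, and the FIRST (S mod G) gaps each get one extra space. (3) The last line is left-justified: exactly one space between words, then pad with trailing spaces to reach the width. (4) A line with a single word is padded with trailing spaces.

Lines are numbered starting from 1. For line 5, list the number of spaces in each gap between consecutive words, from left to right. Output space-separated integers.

Answer: 5

Derivation:
Line 1: ['quick', 'matrix'] (min_width=12, slack=8)
Line 2: ['telescope', 'one'] (min_width=13, slack=7)
Line 3: ['dolphin', 'universe', 'we'] (min_width=19, slack=1)
Line 4: ['low', 'heart', 'universe'] (min_width=18, slack=2)
Line 5: ['salty', 'dictionary'] (min_width=16, slack=4)
Line 6: ['bear'] (min_width=4, slack=16)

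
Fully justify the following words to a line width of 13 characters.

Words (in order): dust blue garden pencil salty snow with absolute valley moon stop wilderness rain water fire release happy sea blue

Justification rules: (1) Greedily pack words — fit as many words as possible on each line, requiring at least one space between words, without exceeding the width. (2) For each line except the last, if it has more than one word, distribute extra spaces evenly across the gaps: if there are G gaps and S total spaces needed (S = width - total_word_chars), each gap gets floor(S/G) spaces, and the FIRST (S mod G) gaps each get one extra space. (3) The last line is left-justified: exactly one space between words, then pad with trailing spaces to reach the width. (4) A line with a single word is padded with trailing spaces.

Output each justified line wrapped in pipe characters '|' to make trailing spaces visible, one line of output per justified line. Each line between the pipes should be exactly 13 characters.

Line 1: ['dust', 'blue'] (min_width=9, slack=4)
Line 2: ['garden', 'pencil'] (min_width=13, slack=0)
Line 3: ['salty', 'snow'] (min_width=10, slack=3)
Line 4: ['with', 'absolute'] (min_width=13, slack=0)
Line 5: ['valley', 'moon'] (min_width=11, slack=2)
Line 6: ['stop'] (min_width=4, slack=9)
Line 7: ['wilderness'] (min_width=10, slack=3)
Line 8: ['rain', 'water'] (min_width=10, slack=3)
Line 9: ['fire', 'release'] (min_width=12, slack=1)
Line 10: ['happy', 'sea'] (min_width=9, slack=4)
Line 11: ['blue'] (min_width=4, slack=9)

Answer: |dust     blue|
|garden pencil|
|salty    snow|
|with absolute|
|valley   moon|
|stop         |
|wilderness   |
|rain    water|
|fire  release|
|happy     sea|
|blue         |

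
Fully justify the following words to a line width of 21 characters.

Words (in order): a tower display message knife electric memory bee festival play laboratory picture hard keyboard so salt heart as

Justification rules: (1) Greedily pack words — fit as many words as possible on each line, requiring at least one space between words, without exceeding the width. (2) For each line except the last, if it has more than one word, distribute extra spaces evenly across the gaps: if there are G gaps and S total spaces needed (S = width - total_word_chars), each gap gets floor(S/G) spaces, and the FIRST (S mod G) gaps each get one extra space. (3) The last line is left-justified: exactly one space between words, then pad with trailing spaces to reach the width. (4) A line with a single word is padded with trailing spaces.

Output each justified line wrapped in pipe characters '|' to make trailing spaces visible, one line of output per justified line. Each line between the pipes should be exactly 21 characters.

Line 1: ['a', 'tower', 'display'] (min_width=15, slack=6)
Line 2: ['message', 'knife'] (min_width=13, slack=8)
Line 3: ['electric', 'memory', 'bee'] (min_width=19, slack=2)
Line 4: ['festival', 'play'] (min_width=13, slack=8)
Line 5: ['laboratory', 'picture'] (min_width=18, slack=3)
Line 6: ['hard', 'keyboard', 'so', 'salt'] (min_width=21, slack=0)
Line 7: ['heart', 'as'] (min_width=8, slack=13)

Answer: |a    tower    display|
|message         knife|
|electric  memory  bee|
|festival         play|
|laboratory    picture|
|hard keyboard so salt|
|heart as             |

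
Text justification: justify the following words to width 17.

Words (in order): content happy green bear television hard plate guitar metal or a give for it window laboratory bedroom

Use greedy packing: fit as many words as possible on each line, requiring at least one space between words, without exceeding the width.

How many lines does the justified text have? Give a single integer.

Answer: 8

Derivation:
Line 1: ['content', 'happy'] (min_width=13, slack=4)
Line 2: ['green', 'bear'] (min_width=10, slack=7)
Line 3: ['television', 'hard'] (min_width=15, slack=2)
Line 4: ['plate', 'guitar'] (min_width=12, slack=5)
Line 5: ['metal', 'or', 'a', 'give'] (min_width=15, slack=2)
Line 6: ['for', 'it', 'window'] (min_width=13, slack=4)
Line 7: ['laboratory'] (min_width=10, slack=7)
Line 8: ['bedroom'] (min_width=7, slack=10)
Total lines: 8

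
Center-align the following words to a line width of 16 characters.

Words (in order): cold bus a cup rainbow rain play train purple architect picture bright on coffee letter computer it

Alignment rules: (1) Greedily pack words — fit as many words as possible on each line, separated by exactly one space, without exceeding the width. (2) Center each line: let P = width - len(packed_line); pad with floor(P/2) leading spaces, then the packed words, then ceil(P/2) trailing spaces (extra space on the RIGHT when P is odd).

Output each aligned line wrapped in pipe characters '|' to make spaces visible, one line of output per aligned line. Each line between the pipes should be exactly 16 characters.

Answer: | cold bus a cup |
|  rainbow rain  |
|   play train   |
|purple architect|
| picture bright |
|on coffee letter|
|  computer it   |

Derivation:
Line 1: ['cold', 'bus', 'a', 'cup'] (min_width=14, slack=2)
Line 2: ['rainbow', 'rain'] (min_width=12, slack=4)
Line 3: ['play', 'train'] (min_width=10, slack=6)
Line 4: ['purple', 'architect'] (min_width=16, slack=0)
Line 5: ['picture', 'bright'] (min_width=14, slack=2)
Line 6: ['on', 'coffee', 'letter'] (min_width=16, slack=0)
Line 7: ['computer', 'it'] (min_width=11, slack=5)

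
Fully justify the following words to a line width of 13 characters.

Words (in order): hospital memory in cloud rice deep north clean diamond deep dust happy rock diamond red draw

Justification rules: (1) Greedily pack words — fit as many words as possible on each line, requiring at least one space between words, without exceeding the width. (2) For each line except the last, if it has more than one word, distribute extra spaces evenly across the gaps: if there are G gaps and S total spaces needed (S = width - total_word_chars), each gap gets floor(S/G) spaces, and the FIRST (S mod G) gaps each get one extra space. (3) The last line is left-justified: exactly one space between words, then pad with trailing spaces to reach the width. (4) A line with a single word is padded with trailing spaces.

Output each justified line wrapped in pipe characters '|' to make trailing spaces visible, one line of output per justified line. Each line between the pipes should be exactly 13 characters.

Answer: |hospital     |
|memory     in|
|cloud    rice|
|deep    north|
|clean diamond|
|deep     dust|
|happy    rock|
|diamond   red|
|draw         |

Derivation:
Line 1: ['hospital'] (min_width=8, slack=5)
Line 2: ['memory', 'in'] (min_width=9, slack=4)
Line 3: ['cloud', 'rice'] (min_width=10, slack=3)
Line 4: ['deep', 'north'] (min_width=10, slack=3)
Line 5: ['clean', 'diamond'] (min_width=13, slack=0)
Line 6: ['deep', 'dust'] (min_width=9, slack=4)
Line 7: ['happy', 'rock'] (min_width=10, slack=3)
Line 8: ['diamond', 'red'] (min_width=11, slack=2)
Line 9: ['draw'] (min_width=4, slack=9)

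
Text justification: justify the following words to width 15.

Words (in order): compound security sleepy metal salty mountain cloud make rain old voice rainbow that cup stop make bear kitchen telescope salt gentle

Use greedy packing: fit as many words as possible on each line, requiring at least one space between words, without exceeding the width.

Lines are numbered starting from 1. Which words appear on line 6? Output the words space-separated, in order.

Answer: voice rainbow

Derivation:
Line 1: ['compound'] (min_width=8, slack=7)
Line 2: ['security', 'sleepy'] (min_width=15, slack=0)
Line 3: ['metal', 'salty'] (min_width=11, slack=4)
Line 4: ['mountain', 'cloud'] (min_width=14, slack=1)
Line 5: ['make', 'rain', 'old'] (min_width=13, slack=2)
Line 6: ['voice', 'rainbow'] (min_width=13, slack=2)
Line 7: ['that', 'cup', 'stop'] (min_width=13, slack=2)
Line 8: ['make', 'bear'] (min_width=9, slack=6)
Line 9: ['kitchen'] (min_width=7, slack=8)
Line 10: ['telescope', 'salt'] (min_width=14, slack=1)
Line 11: ['gentle'] (min_width=6, slack=9)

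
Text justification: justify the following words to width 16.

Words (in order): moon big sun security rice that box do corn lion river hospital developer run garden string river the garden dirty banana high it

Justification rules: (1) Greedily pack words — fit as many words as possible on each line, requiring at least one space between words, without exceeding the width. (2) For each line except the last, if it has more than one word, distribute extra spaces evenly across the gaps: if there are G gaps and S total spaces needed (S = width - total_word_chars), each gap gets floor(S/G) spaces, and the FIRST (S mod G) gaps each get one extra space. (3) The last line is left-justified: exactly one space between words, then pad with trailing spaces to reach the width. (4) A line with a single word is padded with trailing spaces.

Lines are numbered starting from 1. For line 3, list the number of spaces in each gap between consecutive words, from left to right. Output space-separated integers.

Answer: 1 1 1

Derivation:
Line 1: ['moon', 'big', 'sun'] (min_width=12, slack=4)
Line 2: ['security', 'rice'] (min_width=13, slack=3)
Line 3: ['that', 'box', 'do', 'corn'] (min_width=16, slack=0)
Line 4: ['lion', 'river'] (min_width=10, slack=6)
Line 5: ['hospital'] (min_width=8, slack=8)
Line 6: ['developer', 'run'] (min_width=13, slack=3)
Line 7: ['garden', 'string'] (min_width=13, slack=3)
Line 8: ['river', 'the', 'garden'] (min_width=16, slack=0)
Line 9: ['dirty', 'banana'] (min_width=12, slack=4)
Line 10: ['high', 'it'] (min_width=7, slack=9)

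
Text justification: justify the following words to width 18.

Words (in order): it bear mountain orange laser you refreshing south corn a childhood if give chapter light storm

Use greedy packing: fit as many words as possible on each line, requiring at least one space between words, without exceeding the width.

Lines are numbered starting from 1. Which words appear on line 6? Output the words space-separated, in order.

Line 1: ['it', 'bear', 'mountain'] (min_width=16, slack=2)
Line 2: ['orange', 'laser', 'you'] (min_width=16, slack=2)
Line 3: ['refreshing', 'south'] (min_width=16, slack=2)
Line 4: ['corn', 'a', 'childhood'] (min_width=16, slack=2)
Line 5: ['if', 'give', 'chapter'] (min_width=15, slack=3)
Line 6: ['light', 'storm'] (min_width=11, slack=7)

Answer: light storm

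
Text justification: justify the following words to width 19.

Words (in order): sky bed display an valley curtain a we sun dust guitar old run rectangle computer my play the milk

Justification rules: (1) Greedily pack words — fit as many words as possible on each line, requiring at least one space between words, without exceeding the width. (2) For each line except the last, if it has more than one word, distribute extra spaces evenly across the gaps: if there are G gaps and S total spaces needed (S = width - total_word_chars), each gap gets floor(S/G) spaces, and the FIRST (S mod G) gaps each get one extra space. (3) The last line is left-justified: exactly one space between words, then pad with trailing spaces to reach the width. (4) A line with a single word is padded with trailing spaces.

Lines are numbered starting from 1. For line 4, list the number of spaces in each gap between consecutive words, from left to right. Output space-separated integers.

Answer: 7

Derivation:
Line 1: ['sky', 'bed', 'display', 'an'] (min_width=18, slack=1)
Line 2: ['valley', 'curtain', 'a', 'we'] (min_width=19, slack=0)
Line 3: ['sun', 'dust', 'guitar', 'old'] (min_width=19, slack=0)
Line 4: ['run', 'rectangle'] (min_width=13, slack=6)
Line 5: ['computer', 'my', 'play'] (min_width=16, slack=3)
Line 6: ['the', 'milk'] (min_width=8, slack=11)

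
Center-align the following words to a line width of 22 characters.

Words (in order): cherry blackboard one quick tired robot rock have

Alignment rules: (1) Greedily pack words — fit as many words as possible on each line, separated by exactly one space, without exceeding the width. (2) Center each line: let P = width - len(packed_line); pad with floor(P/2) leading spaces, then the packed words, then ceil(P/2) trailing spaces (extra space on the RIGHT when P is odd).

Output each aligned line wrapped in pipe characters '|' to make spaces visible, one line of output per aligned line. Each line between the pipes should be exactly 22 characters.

Answer: |cherry blackboard one |
|quick tired robot rock|
|         have         |

Derivation:
Line 1: ['cherry', 'blackboard', 'one'] (min_width=21, slack=1)
Line 2: ['quick', 'tired', 'robot', 'rock'] (min_width=22, slack=0)
Line 3: ['have'] (min_width=4, slack=18)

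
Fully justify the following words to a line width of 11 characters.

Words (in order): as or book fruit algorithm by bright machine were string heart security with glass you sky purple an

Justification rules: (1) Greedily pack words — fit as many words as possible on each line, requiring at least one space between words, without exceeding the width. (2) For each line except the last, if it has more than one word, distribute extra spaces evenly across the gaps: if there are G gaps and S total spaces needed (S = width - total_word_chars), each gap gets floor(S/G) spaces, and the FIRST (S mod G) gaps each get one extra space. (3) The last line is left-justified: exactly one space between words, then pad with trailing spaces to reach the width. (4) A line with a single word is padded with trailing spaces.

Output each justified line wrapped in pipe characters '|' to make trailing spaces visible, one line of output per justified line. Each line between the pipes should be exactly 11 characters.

Line 1: ['as', 'or', 'book'] (min_width=10, slack=1)
Line 2: ['fruit'] (min_width=5, slack=6)
Line 3: ['algorithm'] (min_width=9, slack=2)
Line 4: ['by', 'bright'] (min_width=9, slack=2)
Line 5: ['machine'] (min_width=7, slack=4)
Line 6: ['were', 'string'] (min_width=11, slack=0)
Line 7: ['heart'] (min_width=5, slack=6)
Line 8: ['security'] (min_width=8, slack=3)
Line 9: ['with', 'glass'] (min_width=10, slack=1)
Line 10: ['you', 'sky'] (min_width=7, slack=4)
Line 11: ['purple', 'an'] (min_width=9, slack=2)

Answer: |as  or book|
|fruit      |
|algorithm  |
|by   bright|
|machine    |
|were string|
|heart      |
|security   |
|with  glass|
|you     sky|
|purple an  |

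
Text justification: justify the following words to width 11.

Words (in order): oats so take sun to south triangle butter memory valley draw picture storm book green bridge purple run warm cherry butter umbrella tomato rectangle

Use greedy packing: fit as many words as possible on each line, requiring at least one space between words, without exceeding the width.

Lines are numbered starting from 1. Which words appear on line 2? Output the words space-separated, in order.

Line 1: ['oats', 'so'] (min_width=7, slack=4)
Line 2: ['take', 'sun', 'to'] (min_width=11, slack=0)
Line 3: ['south'] (min_width=5, slack=6)
Line 4: ['triangle'] (min_width=8, slack=3)
Line 5: ['butter'] (min_width=6, slack=5)
Line 6: ['memory'] (min_width=6, slack=5)
Line 7: ['valley', 'draw'] (min_width=11, slack=0)
Line 8: ['picture'] (min_width=7, slack=4)
Line 9: ['storm', 'book'] (min_width=10, slack=1)
Line 10: ['green'] (min_width=5, slack=6)
Line 11: ['bridge'] (min_width=6, slack=5)
Line 12: ['purple', 'run'] (min_width=10, slack=1)
Line 13: ['warm', 'cherry'] (min_width=11, slack=0)
Line 14: ['butter'] (min_width=6, slack=5)
Line 15: ['umbrella'] (min_width=8, slack=3)
Line 16: ['tomato'] (min_width=6, slack=5)
Line 17: ['rectangle'] (min_width=9, slack=2)

Answer: take sun to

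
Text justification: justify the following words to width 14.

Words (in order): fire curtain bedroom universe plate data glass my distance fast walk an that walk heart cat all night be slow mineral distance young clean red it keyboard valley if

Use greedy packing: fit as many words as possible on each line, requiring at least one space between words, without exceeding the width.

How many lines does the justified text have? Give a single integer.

Line 1: ['fire', 'curtain'] (min_width=12, slack=2)
Line 2: ['bedroom'] (min_width=7, slack=7)
Line 3: ['universe', 'plate'] (min_width=14, slack=0)
Line 4: ['data', 'glass', 'my'] (min_width=13, slack=1)
Line 5: ['distance', 'fast'] (min_width=13, slack=1)
Line 6: ['walk', 'an', 'that'] (min_width=12, slack=2)
Line 7: ['walk', 'heart', 'cat'] (min_width=14, slack=0)
Line 8: ['all', 'night', 'be'] (min_width=12, slack=2)
Line 9: ['slow', 'mineral'] (min_width=12, slack=2)
Line 10: ['distance', 'young'] (min_width=14, slack=0)
Line 11: ['clean', 'red', 'it'] (min_width=12, slack=2)
Line 12: ['keyboard'] (min_width=8, slack=6)
Line 13: ['valley', 'if'] (min_width=9, slack=5)
Total lines: 13

Answer: 13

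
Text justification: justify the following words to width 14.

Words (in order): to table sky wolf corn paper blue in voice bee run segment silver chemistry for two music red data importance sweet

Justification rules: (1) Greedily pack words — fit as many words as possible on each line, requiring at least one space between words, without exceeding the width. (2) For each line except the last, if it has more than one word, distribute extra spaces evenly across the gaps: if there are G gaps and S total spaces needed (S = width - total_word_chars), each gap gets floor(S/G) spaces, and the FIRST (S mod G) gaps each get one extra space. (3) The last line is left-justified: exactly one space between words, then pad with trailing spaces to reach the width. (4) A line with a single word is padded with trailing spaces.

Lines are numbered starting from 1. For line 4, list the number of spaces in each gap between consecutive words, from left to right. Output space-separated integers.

Line 1: ['to', 'table', 'sky'] (min_width=12, slack=2)
Line 2: ['wolf', 'corn'] (min_width=9, slack=5)
Line 3: ['paper', 'blue', 'in'] (min_width=13, slack=1)
Line 4: ['voice', 'bee', 'run'] (min_width=13, slack=1)
Line 5: ['segment', 'silver'] (min_width=14, slack=0)
Line 6: ['chemistry', 'for'] (min_width=13, slack=1)
Line 7: ['two', 'music', 'red'] (min_width=13, slack=1)
Line 8: ['data'] (min_width=4, slack=10)
Line 9: ['importance'] (min_width=10, slack=4)
Line 10: ['sweet'] (min_width=5, slack=9)

Answer: 2 1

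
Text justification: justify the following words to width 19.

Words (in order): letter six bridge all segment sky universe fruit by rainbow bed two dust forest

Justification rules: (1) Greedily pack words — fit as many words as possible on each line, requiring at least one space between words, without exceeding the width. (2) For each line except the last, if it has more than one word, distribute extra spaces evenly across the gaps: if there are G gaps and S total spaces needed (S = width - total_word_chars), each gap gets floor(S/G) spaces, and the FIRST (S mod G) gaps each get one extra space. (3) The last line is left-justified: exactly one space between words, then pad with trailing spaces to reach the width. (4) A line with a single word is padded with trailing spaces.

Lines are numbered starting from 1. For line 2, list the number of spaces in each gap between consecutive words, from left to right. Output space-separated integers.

Line 1: ['letter', 'six', 'bridge'] (min_width=17, slack=2)
Line 2: ['all', 'segment', 'sky'] (min_width=15, slack=4)
Line 3: ['universe', 'fruit', 'by'] (min_width=17, slack=2)
Line 4: ['rainbow', 'bed', 'two'] (min_width=15, slack=4)
Line 5: ['dust', 'forest'] (min_width=11, slack=8)

Answer: 3 3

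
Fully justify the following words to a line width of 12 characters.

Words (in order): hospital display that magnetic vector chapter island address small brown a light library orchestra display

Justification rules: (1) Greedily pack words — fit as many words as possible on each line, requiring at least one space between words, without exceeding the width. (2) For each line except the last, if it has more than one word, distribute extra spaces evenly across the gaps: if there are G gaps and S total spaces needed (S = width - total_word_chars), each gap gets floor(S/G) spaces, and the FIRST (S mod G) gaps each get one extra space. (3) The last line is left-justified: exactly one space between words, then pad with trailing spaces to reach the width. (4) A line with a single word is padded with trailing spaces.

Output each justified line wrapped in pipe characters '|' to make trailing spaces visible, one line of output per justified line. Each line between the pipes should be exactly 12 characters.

Line 1: ['hospital'] (min_width=8, slack=4)
Line 2: ['display', 'that'] (min_width=12, slack=0)
Line 3: ['magnetic'] (min_width=8, slack=4)
Line 4: ['vector'] (min_width=6, slack=6)
Line 5: ['chapter'] (min_width=7, slack=5)
Line 6: ['island'] (min_width=6, slack=6)
Line 7: ['address'] (min_width=7, slack=5)
Line 8: ['small', 'brown'] (min_width=11, slack=1)
Line 9: ['a', 'light'] (min_width=7, slack=5)
Line 10: ['library'] (min_width=7, slack=5)
Line 11: ['orchestra'] (min_width=9, slack=3)
Line 12: ['display'] (min_width=7, slack=5)

Answer: |hospital    |
|display that|
|magnetic    |
|vector      |
|chapter     |
|island      |
|address     |
|small  brown|
|a      light|
|library     |
|orchestra   |
|display     |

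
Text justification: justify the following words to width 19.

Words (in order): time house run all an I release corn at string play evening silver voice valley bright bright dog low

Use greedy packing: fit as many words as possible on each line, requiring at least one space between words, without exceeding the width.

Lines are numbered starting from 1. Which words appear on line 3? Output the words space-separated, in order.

Line 1: ['time', 'house', 'run', 'all'] (min_width=18, slack=1)
Line 2: ['an', 'I', 'release', 'corn'] (min_width=17, slack=2)
Line 3: ['at', 'string', 'play'] (min_width=14, slack=5)
Line 4: ['evening', 'silver'] (min_width=14, slack=5)
Line 5: ['voice', 'valley', 'bright'] (min_width=19, slack=0)
Line 6: ['bright', 'dog', 'low'] (min_width=14, slack=5)

Answer: at string play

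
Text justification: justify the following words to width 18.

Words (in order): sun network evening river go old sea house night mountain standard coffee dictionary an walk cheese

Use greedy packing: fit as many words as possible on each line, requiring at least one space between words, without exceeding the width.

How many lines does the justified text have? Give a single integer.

Line 1: ['sun', 'network'] (min_width=11, slack=7)
Line 2: ['evening', 'river', 'go'] (min_width=16, slack=2)
Line 3: ['old', 'sea', 'house'] (min_width=13, slack=5)
Line 4: ['night', 'mountain'] (min_width=14, slack=4)
Line 5: ['standard', 'coffee'] (min_width=15, slack=3)
Line 6: ['dictionary', 'an', 'walk'] (min_width=18, slack=0)
Line 7: ['cheese'] (min_width=6, slack=12)
Total lines: 7

Answer: 7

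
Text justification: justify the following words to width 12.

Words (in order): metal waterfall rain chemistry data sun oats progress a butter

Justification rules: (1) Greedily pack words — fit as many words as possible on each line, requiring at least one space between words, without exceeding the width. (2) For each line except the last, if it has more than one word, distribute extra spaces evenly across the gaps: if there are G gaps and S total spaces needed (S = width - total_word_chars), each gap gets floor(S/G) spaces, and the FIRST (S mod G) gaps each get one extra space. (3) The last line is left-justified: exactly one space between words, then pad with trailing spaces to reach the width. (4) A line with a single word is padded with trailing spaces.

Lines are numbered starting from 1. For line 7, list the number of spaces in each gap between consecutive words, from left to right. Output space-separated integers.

Answer: 3

Derivation:
Line 1: ['metal'] (min_width=5, slack=7)
Line 2: ['waterfall'] (min_width=9, slack=3)
Line 3: ['rain'] (min_width=4, slack=8)
Line 4: ['chemistry'] (min_width=9, slack=3)
Line 5: ['data', 'sun'] (min_width=8, slack=4)
Line 6: ['oats'] (min_width=4, slack=8)
Line 7: ['progress', 'a'] (min_width=10, slack=2)
Line 8: ['butter'] (min_width=6, slack=6)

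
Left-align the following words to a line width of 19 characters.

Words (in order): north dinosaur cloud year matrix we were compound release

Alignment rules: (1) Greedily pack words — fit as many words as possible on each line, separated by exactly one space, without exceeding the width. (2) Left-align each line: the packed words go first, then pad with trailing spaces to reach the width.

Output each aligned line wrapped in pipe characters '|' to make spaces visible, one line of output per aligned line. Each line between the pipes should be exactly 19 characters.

Line 1: ['north', 'dinosaur'] (min_width=14, slack=5)
Line 2: ['cloud', 'year', 'matrix'] (min_width=17, slack=2)
Line 3: ['we', 'were', 'compound'] (min_width=16, slack=3)
Line 4: ['release'] (min_width=7, slack=12)

Answer: |north dinosaur     |
|cloud year matrix  |
|we were compound   |
|release            |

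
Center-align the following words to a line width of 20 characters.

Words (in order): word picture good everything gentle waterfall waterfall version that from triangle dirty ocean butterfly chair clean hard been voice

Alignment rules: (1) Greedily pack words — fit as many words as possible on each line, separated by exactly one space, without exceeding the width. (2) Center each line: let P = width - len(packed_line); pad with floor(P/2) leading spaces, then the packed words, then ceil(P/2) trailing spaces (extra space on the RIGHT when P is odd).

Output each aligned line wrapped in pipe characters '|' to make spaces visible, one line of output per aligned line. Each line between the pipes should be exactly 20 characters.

Answer: | word picture good  |
| everything gentle  |
|waterfall waterfall |
| version that from  |
|triangle dirty ocean|
|  butterfly chair   |
|  clean hard been   |
|       voice        |

Derivation:
Line 1: ['word', 'picture', 'good'] (min_width=17, slack=3)
Line 2: ['everything', 'gentle'] (min_width=17, slack=3)
Line 3: ['waterfall', 'waterfall'] (min_width=19, slack=1)
Line 4: ['version', 'that', 'from'] (min_width=17, slack=3)
Line 5: ['triangle', 'dirty', 'ocean'] (min_width=20, slack=0)
Line 6: ['butterfly', 'chair'] (min_width=15, slack=5)
Line 7: ['clean', 'hard', 'been'] (min_width=15, slack=5)
Line 8: ['voice'] (min_width=5, slack=15)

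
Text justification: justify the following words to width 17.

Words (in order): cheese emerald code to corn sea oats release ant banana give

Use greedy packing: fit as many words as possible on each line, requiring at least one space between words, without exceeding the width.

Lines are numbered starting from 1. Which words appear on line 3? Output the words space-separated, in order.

Answer: oats release ant

Derivation:
Line 1: ['cheese', 'emerald'] (min_width=14, slack=3)
Line 2: ['code', 'to', 'corn', 'sea'] (min_width=16, slack=1)
Line 3: ['oats', 'release', 'ant'] (min_width=16, slack=1)
Line 4: ['banana', 'give'] (min_width=11, slack=6)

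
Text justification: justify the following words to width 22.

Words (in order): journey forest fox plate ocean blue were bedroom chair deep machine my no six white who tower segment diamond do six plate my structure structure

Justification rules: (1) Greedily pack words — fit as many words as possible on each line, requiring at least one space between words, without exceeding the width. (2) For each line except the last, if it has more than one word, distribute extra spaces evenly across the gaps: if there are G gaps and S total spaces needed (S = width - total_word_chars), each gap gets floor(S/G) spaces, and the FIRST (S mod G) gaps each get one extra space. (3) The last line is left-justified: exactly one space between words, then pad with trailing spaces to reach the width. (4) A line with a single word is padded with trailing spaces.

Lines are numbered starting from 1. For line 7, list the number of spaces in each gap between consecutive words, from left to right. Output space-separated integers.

Line 1: ['journey', 'forest', 'fox'] (min_width=18, slack=4)
Line 2: ['plate', 'ocean', 'blue', 'were'] (min_width=21, slack=1)
Line 3: ['bedroom', 'chair', 'deep'] (min_width=18, slack=4)
Line 4: ['machine', 'my', 'no', 'six'] (min_width=17, slack=5)
Line 5: ['white', 'who', 'tower'] (min_width=15, slack=7)
Line 6: ['segment', 'diamond', 'do', 'six'] (min_width=22, slack=0)
Line 7: ['plate', 'my', 'structure'] (min_width=18, slack=4)
Line 8: ['structure'] (min_width=9, slack=13)

Answer: 3 3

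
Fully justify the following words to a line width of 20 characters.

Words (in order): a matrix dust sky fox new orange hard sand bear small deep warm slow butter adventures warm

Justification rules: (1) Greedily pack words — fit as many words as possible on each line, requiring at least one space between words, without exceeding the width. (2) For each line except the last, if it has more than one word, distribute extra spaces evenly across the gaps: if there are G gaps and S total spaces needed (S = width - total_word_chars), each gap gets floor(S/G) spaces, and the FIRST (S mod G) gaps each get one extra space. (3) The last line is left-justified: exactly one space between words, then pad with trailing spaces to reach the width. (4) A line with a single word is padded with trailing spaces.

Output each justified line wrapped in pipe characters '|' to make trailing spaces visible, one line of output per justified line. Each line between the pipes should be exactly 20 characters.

Line 1: ['a', 'matrix', 'dust', 'sky'] (min_width=17, slack=3)
Line 2: ['fox', 'new', 'orange', 'hard'] (min_width=19, slack=1)
Line 3: ['sand', 'bear', 'small', 'deep'] (min_width=20, slack=0)
Line 4: ['warm', 'slow', 'butter'] (min_width=16, slack=4)
Line 5: ['adventures', 'warm'] (min_width=15, slack=5)

Answer: |a  matrix  dust  sky|
|fox  new orange hard|
|sand bear small deep|
|warm   slow   butter|
|adventures warm     |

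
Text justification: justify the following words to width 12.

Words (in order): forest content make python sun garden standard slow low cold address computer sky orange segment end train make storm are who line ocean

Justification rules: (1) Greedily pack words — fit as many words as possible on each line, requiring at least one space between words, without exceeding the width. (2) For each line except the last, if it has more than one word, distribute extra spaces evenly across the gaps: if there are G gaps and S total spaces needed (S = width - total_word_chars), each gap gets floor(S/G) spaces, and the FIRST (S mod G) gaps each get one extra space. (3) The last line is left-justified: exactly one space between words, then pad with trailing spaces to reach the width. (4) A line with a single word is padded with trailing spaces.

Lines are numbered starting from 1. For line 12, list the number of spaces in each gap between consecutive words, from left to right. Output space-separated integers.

Answer: 4

Derivation:
Line 1: ['forest'] (min_width=6, slack=6)
Line 2: ['content', 'make'] (min_width=12, slack=0)
Line 3: ['python', 'sun'] (min_width=10, slack=2)
Line 4: ['garden'] (min_width=6, slack=6)
Line 5: ['standard'] (min_width=8, slack=4)
Line 6: ['slow', 'low'] (min_width=8, slack=4)
Line 7: ['cold', 'address'] (min_width=12, slack=0)
Line 8: ['computer', 'sky'] (min_width=12, slack=0)
Line 9: ['orange'] (min_width=6, slack=6)
Line 10: ['segment', 'end'] (min_width=11, slack=1)
Line 11: ['train', 'make'] (min_width=10, slack=2)
Line 12: ['storm', 'are'] (min_width=9, slack=3)
Line 13: ['who', 'line'] (min_width=8, slack=4)
Line 14: ['ocean'] (min_width=5, slack=7)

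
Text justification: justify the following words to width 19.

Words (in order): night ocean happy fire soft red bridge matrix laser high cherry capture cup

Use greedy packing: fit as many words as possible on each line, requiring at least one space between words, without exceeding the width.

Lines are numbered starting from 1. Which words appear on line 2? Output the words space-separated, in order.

Answer: fire soft red

Derivation:
Line 1: ['night', 'ocean', 'happy'] (min_width=17, slack=2)
Line 2: ['fire', 'soft', 'red'] (min_width=13, slack=6)
Line 3: ['bridge', 'matrix', 'laser'] (min_width=19, slack=0)
Line 4: ['high', 'cherry', 'capture'] (min_width=19, slack=0)
Line 5: ['cup'] (min_width=3, slack=16)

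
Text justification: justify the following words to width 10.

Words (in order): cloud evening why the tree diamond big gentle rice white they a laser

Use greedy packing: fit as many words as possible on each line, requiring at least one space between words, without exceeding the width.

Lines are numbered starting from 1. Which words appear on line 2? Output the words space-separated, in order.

Answer: evening

Derivation:
Line 1: ['cloud'] (min_width=5, slack=5)
Line 2: ['evening'] (min_width=7, slack=3)
Line 3: ['why', 'the'] (min_width=7, slack=3)
Line 4: ['tree'] (min_width=4, slack=6)
Line 5: ['diamond'] (min_width=7, slack=3)
Line 6: ['big', 'gentle'] (min_width=10, slack=0)
Line 7: ['rice', 'white'] (min_width=10, slack=0)
Line 8: ['they', 'a'] (min_width=6, slack=4)
Line 9: ['laser'] (min_width=5, slack=5)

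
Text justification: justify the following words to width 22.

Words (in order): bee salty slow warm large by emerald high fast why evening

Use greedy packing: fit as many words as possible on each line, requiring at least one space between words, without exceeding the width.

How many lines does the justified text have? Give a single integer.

Answer: 3

Derivation:
Line 1: ['bee', 'salty', 'slow', 'warm'] (min_width=19, slack=3)
Line 2: ['large', 'by', 'emerald', 'high'] (min_width=21, slack=1)
Line 3: ['fast', 'why', 'evening'] (min_width=16, slack=6)
Total lines: 3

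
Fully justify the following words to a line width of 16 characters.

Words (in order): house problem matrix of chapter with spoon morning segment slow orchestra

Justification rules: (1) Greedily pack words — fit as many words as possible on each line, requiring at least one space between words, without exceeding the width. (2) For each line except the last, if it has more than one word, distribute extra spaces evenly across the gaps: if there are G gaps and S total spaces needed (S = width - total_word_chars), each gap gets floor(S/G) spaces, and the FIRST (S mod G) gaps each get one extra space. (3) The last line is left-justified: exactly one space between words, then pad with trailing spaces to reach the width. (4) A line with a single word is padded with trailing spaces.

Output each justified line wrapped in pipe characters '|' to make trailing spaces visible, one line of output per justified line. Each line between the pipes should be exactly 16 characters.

Answer: |house    problem|
|matrix        of|
|chapter     with|
|spoon    morning|
|segment     slow|
|orchestra       |

Derivation:
Line 1: ['house', 'problem'] (min_width=13, slack=3)
Line 2: ['matrix', 'of'] (min_width=9, slack=7)
Line 3: ['chapter', 'with'] (min_width=12, slack=4)
Line 4: ['spoon', 'morning'] (min_width=13, slack=3)
Line 5: ['segment', 'slow'] (min_width=12, slack=4)
Line 6: ['orchestra'] (min_width=9, slack=7)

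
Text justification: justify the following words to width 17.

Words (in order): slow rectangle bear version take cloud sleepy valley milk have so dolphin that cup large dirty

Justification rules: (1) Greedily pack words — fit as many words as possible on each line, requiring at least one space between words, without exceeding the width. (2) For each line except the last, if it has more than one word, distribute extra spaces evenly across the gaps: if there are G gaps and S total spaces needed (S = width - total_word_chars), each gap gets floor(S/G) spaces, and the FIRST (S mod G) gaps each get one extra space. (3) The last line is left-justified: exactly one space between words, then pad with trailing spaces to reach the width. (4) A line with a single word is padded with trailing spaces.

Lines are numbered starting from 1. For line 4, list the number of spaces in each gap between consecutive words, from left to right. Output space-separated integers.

Line 1: ['slow', 'rectangle'] (min_width=14, slack=3)
Line 2: ['bear', 'version', 'take'] (min_width=17, slack=0)
Line 3: ['cloud', 'sleepy'] (min_width=12, slack=5)
Line 4: ['valley', 'milk', 'have'] (min_width=16, slack=1)
Line 5: ['so', 'dolphin', 'that'] (min_width=15, slack=2)
Line 6: ['cup', 'large', 'dirty'] (min_width=15, slack=2)

Answer: 2 1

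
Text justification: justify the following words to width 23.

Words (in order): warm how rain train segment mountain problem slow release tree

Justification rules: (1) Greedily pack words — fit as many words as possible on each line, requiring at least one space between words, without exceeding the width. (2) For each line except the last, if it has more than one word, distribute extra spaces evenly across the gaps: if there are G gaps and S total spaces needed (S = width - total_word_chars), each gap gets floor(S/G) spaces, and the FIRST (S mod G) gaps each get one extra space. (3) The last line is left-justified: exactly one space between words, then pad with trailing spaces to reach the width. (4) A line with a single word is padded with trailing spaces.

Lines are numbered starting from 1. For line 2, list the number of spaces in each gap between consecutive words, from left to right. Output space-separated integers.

Line 1: ['warm', 'how', 'rain', 'train'] (min_width=19, slack=4)
Line 2: ['segment', 'mountain'] (min_width=16, slack=7)
Line 3: ['problem', 'slow', 'release'] (min_width=20, slack=3)
Line 4: ['tree'] (min_width=4, slack=19)

Answer: 8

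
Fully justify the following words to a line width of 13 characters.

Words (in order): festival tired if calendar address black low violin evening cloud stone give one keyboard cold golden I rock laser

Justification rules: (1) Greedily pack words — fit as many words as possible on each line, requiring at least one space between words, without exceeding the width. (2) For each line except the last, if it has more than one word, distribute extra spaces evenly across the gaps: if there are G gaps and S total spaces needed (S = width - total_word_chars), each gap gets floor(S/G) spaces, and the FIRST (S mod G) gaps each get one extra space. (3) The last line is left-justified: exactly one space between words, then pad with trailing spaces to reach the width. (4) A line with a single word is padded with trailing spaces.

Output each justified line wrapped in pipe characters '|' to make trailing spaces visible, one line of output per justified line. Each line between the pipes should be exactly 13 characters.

Answer: |festival     |
|tired      if|
|calendar     |
|address black|
|low    violin|
|evening cloud|
|stone    give|
|one  keyboard|
|cold golden I|
|rock laser   |

Derivation:
Line 1: ['festival'] (min_width=8, slack=5)
Line 2: ['tired', 'if'] (min_width=8, slack=5)
Line 3: ['calendar'] (min_width=8, slack=5)
Line 4: ['address', 'black'] (min_width=13, slack=0)
Line 5: ['low', 'violin'] (min_width=10, slack=3)
Line 6: ['evening', 'cloud'] (min_width=13, slack=0)
Line 7: ['stone', 'give'] (min_width=10, slack=3)
Line 8: ['one', 'keyboard'] (min_width=12, slack=1)
Line 9: ['cold', 'golden', 'I'] (min_width=13, slack=0)
Line 10: ['rock', 'laser'] (min_width=10, slack=3)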